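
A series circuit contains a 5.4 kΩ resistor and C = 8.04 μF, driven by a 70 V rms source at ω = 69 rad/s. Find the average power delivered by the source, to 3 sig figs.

816 mW

X_C = 1/(ωC) = 1800 Ω
Z = 5400 − j1800 Ω
|Z| = √(5400² + 1800²) = 5690 Ω
∠Z = arctan(-1800/5400) = -18.5°
I = V/|Z| = 12.3 mA
P = VI cos φ = 70 × 0.0123 × cos(-18.5°) = 816 mW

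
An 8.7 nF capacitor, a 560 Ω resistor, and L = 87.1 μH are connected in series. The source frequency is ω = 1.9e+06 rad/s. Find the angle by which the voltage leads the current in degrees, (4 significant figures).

X_L = ωL = 165.5 Ω
X_C = 1/(ωC) = 60.50 Ω
Net reactance X = X_L − X_C = 105.0 Ω
Z = 560.0 + j105.0 Ω
|Z| = √(560.0² + 105.0²) = 569.8 Ω
∠Z = arctan(105.0/560.0) = 10.62°

10.62°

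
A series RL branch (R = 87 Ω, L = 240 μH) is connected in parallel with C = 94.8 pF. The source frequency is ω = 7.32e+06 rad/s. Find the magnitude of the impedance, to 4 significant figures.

7739 Ω

X_L = ωL = 1757 Ω
X_C = 1/(ωC) = 1441 Ω
Branch 1 (R+jX_L): Z₁ = 87.00 + j1757 Ω, |Z₁| = 1759 Ω
Branch 2 (−jX_C): Z₂ = −j1441 Ω
Parallel: Z = Z₁Z₂/(Z₁+Z₂), |Z| = 7739 Ω, ∠Z = -77.43°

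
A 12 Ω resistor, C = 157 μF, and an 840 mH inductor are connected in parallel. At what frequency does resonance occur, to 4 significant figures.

ω₀ = 1/√(LC) = 1/√(0.84 × 0.000157) = 87.08 rad/s
f₀ = ω₀/(2π) = 13.86 Hz

13.86 Hz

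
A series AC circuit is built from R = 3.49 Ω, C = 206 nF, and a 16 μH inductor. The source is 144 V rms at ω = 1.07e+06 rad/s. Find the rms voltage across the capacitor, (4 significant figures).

X_L = ωL = 17.12 Ω
X_C = 1/(ωC) = 4.537 Ω
Net reactance X = X_L − X_C = 12.58 Ω
Z = 3.490 + j12.58 Ω
|Z| = √(3.490² + 12.58²) = 13.06 Ω
I = V/|Z| = 11.03 A
V_C = I·|Z_C| = 11.03 × 4.537 = 50.03 V

50.03 V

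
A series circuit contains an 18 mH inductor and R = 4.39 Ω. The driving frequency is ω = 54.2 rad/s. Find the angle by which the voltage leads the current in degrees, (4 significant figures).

X_L = ωL = 0.9756 Ω
Z = 4.390 + j0.9756 Ω
|Z| = √(4.390² + 0.9756²) = 4.497 Ω
∠Z = arctan(0.9756/4.390) = 12.53°

12.53°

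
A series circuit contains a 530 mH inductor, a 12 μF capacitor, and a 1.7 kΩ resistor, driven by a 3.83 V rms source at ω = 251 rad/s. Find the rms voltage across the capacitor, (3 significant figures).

X_L = ωL = 133 Ω
X_C = 1/(ωC) = 332 Ω
Net reactance X = X_L − X_C = -199 Ω
Z = 1700 − j199 Ω
|Z| = √(1700² + 199²) = 1710 Ω
I = V/|Z| = 2.24 mA
V_C = I·|Z_C| = 0.00224 × 332 = 0.743 V

0.743 V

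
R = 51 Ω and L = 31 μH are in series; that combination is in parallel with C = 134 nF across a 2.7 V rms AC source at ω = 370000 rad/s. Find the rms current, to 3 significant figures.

132 mA

X_L = ωL = 11.5 Ω
X_C = 1/(ωC) = 20.2 Ω
Branch 1 (R+jX_L): Z₁ = 51.0 + j11.5 Ω, |Z₁| = 52.3 Ω
Branch 2 (−jX_C): Z₂ = −j20.2 Ω
Parallel: Z = Z₁Z₂/(Z₁+Z₂), |Z| = 20.4 Ω, ∠Z = -67.6°
I = V/|Z| = 2.7/20.4 = 132 mA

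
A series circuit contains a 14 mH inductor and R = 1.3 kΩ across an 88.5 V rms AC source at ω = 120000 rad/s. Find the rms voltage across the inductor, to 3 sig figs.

X_L = ωL = 1680 Ω
Z = 1300 + j1680 Ω
|Z| = √(1300² + 1680²) = 2120 Ω
I = V/|Z| = 41.7 mA
V_L = I·|Z_L| = 0.0417 × 1680 = 70.0 V

70.0 V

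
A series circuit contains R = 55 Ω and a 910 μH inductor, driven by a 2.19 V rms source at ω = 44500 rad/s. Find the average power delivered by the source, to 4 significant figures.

X_L = ωL = 40.49 Ω
Z = 55.00 + j40.49 Ω
|Z| = √(55.00² + 40.49²) = 68.30 Ω
∠Z = arctan(40.49/55.00) = 36.36°
I = V/|Z| = 32.06 mA
P = VI cos φ = 2.19 × 0.03206 × cos(36.36°) = 56.55 mW

56.55 mW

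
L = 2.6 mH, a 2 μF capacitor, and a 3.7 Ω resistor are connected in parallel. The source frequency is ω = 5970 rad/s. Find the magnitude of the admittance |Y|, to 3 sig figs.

275 mS

X_L = ωL = 15.5 Ω
X_C = 1/(ωC) = 83.8 Ω
Parallel: admittances add. Y = 1/R + 1/(jωL) + jωC
Y = (0.270 − j0.0525) S
|Y| = 0.275 S → |Z| = 1/|Y| = 3.63 Ω, ∠Z = −∠Y = 11.0°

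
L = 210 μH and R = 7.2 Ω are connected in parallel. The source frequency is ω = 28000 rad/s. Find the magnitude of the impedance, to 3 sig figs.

4.55 Ω

X_L = ωL = 5.88 Ω
Parallel: admittances add. Y = 1/R + 1/(jωL)
Y = (0.139 − j0.170) S
|Y| = 0.220 S → |Z| = 1/|Y| = 4.55 Ω, ∠Z = −∠Y = 50.8°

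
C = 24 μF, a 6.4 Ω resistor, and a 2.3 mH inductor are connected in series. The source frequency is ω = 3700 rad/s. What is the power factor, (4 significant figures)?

0.9187

X_L = ωL = 8.510 Ω
X_C = 1/(ωC) = 11.26 Ω
Net reactance X = X_L − X_C = -2.751 Ω
Z = 6.400 − j2.751 Ω
|Z| = √(6.400² + 2.751²) = 6.966 Ω
∠Z = arctan(-2.751/6.400) = -23.26°
cos φ = cos(-23.26°) = 0.9187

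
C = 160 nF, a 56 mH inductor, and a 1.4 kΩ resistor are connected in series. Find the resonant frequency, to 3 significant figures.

ω₀ = 1/√(LC) = 1/√(0.056 × 1.6e-07) = 10560 rad/s
f₀ = ω₀/(2π) = 1.68 kHz

1.68 kHz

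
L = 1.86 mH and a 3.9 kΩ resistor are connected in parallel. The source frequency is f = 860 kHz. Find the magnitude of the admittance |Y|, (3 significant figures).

275 μS

ω = 2πf = 5.404e+06 rad/s
X_L = ωL = 10100 Ω
Parallel: admittances add. Y = 1/R + 1/(jωL)
Y = (0.000256 − j9.95e-05) S
|Y| = 0.000275 S → |Z| = 1/|Y| = 3640 Ω, ∠Z = −∠Y = 21.2°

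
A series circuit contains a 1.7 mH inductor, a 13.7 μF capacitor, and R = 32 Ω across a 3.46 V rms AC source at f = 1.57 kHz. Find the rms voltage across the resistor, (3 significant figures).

3.32 V

ω = 2πf = 9865 rad/s
X_L = ωL = 16.8 Ω
X_C = 1/(ωC) = 7.40 Ω
Net reactance X = X_L − X_C = 9.37 Ω
Z = 32.0 + j9.37 Ω
|Z| = √(32.0² + 9.37²) = 33.3 Ω
I = V/|Z| = 104 mA
V_R = I·|Z_R| = 0.104 × 32.0 = 3.32 V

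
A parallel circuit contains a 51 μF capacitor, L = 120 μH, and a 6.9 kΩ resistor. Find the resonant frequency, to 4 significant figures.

ω₀ = 1/√(LC) = 1/√(0.00012 × 5.1e-05) = 12780 rad/s
f₀ = ω₀/(2π) = 2.034 kHz

2.034 kHz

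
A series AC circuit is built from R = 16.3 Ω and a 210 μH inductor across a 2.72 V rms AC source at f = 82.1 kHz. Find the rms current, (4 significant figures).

24.83 mA

ω = 2πf = 515800 rad/s
X_L = ωL = 108.3 Ω
Z = 16.30 + j108.3 Ω
|Z| = √(16.30² + 108.3²) = 109.5 Ω
I = V/|Z| = 2.72/109.5 = 24.83 mA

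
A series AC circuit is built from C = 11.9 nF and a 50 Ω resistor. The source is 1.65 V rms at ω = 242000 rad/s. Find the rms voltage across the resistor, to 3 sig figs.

0.235 V

X_C = 1/(ωC) = 347 Ω
Z = 50.0 − j347 Ω
|Z| = √(50.0² + 347²) = 351 Ω
I = V/|Z| = 4.70 mA
V_R = I·|Z_R| = 0.00470 × 50.0 = 0.235 V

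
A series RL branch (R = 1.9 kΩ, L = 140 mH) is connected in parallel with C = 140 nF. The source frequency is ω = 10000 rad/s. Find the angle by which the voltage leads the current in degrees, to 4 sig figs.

-73.46°

X_L = ωL = 1400 Ω
X_C = 1/(ωC) = 714.3 Ω
Branch 1 (R+jX_L): Z₁ = 1900 + j1400 Ω, |Z₁| = 2360 Ω
Branch 2 (−jX_C): Z₂ = −j714.3 Ω
Parallel: Z = Z₁Z₂/(Z₁+Z₂), |Z| = 834.6 Ω, ∠Z = -73.46°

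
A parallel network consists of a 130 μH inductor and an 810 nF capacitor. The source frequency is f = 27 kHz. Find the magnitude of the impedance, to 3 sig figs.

ω = 2πf = 169600 rad/s
X_L = ωL = 22.1 Ω
X_C = 1/(ωC) = 7.28 Ω
Parallel: admittances add. Y = 1/(jωL) + jωC
Y = (0 + j0.0921) S
|Y| = 0.0921 S → |Z| = 1/|Y| = 10.9 Ω, ∠Z = −∠Y = -90.0°

10.9 Ω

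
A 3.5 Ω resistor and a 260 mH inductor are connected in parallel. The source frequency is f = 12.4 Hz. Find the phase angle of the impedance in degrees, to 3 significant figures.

9.80°

ω = 2πf = 77.91 rad/s
X_L = ωL = 20.3 Ω
Parallel: admittances add. Y = 1/R + 1/(jωL)
Y = (0.286 − j0.0494) S
|Y| = 0.290 S → |Z| = 1/|Y| = 3.45 Ω, ∠Z = −∠Y = 9.80°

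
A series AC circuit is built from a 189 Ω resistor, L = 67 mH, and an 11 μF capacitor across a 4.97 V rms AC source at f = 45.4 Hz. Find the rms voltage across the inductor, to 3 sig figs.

0.268 V

ω = 2πf = 285.3 rad/s
X_L = ωL = 19.1 Ω
X_C = 1/(ωC) = 319 Ω
Net reactance X = X_L − X_C = -300 Ω
Z = 189 − j300 Ω
|Z| = √(189² + 300²) = 354 Ω
I = V/|Z| = 14.0 mA
V_L = I·|Z_L| = 0.0140 × 19.1 = 0.268 V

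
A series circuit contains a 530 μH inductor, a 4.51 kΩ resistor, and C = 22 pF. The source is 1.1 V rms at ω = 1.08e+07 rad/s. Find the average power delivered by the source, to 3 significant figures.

241 μW

X_L = ωL = 5720 Ω
X_C = 1/(ωC) = 4210 Ω
Net reactance X = X_L − X_C = 1520 Ω
Z = 4510 + j1520 Ω
|Z| = √(4510² + 1520²) = 4760 Ω
∠Z = arctan(1520/4510) = 18.6°
I = V/|Z| = 231 μA
P = VI cos φ = 1.1 × 0.000231 × cos(18.6°) = 241 μW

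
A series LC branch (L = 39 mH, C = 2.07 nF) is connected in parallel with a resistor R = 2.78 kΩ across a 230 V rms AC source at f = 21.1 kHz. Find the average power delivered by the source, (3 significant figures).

19.0 W

ω = 2πf = 132600 rad/s
X_L = ωL = 5170 Ω
X_C = 1/(ωC) = 3640 Ω
Branch 1: Z₁ = R = 2780 Ω
Branch 2 (series LC): Z₂ = j(X_L − X_C) = j1530 Ω
Parallel: Z = Z₁Z₂/(Z₁+Z₂), |Z| = 1340 Ω, ∠Z = 61.2°
I = V/|Z| = 172 mA
P = VI cos φ = 230 × 0.172 × cos(61.2°) = 19.0 W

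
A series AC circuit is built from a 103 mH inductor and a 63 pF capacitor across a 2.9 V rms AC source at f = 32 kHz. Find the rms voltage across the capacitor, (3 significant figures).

ω = 2πf = 201100 rad/s
X_L = ωL = 20700 Ω
X_C = 1/(ωC) = 78900 Ω
Net reactance X = X_L − X_C = -58200 Ω
Z = − j58200 Ω
|Z| = √(0² + 58200²) = 58200 Ω
I = V/|Z| = 49.8 μA
V_C = I·|Z_C| = 4.98e-05 × 78900 = 3.93 V

3.93 V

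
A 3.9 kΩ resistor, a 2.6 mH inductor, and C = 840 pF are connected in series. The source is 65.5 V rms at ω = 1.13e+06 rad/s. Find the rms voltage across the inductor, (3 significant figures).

X_L = ωL = 2940 Ω
X_C = 1/(ωC) = 1050 Ω
Net reactance X = X_L − X_C = 1880 Ω
Z = 3900 + j1880 Ω
|Z| = √(3900² + 1880²) = 4330 Ω
I = V/|Z| = 15.1 mA
V_L = I·|Z_L| = 0.0151 × 2940 = 44.4 V

44.4 V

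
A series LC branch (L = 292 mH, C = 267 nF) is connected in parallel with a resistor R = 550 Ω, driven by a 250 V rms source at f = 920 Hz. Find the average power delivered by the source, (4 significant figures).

ω = 2πf = 5781 rad/s
X_L = ωL = 1688 Ω
X_C = 1/(ωC) = 647.9 Ω
Branch 1: Z₁ = R = 550.0 Ω
Branch 2 (series LC): Z₂ = j(X_L − X_C) = j1040 Ω
Parallel: Z = Z₁Z₂/(Z₁+Z₂), |Z| = 486.2 Ω, ∠Z = 27.87°
I = V/|Z| = 514.2 mA
P = VI cos φ = 250 × 0.5142 × cos(27.87°) = 113.6 W

113.6 W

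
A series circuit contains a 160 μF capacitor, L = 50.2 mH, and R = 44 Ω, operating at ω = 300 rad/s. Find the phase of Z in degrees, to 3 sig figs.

X_L = ωL = 15.1 Ω
X_C = 1/(ωC) = 20.8 Ω
Net reactance X = X_L − X_C = -5.77 Ω
Z = 44.0 − j5.77 Ω
|Z| = √(44.0² + 5.77²) = 44.4 Ω
∠Z = arctan(-5.77/44.0) = -7.48°

-7.48°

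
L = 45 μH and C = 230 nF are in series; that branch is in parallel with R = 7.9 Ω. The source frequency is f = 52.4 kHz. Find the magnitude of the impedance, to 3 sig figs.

ω = 2πf = 329200 rad/s
X_L = ωL = 14.8 Ω
X_C = 1/(ωC) = 13.2 Ω
Branch 1: Z₁ = R = 7.90 Ω
Branch 2 (series LC): Z₂ = j(X_L − X_C) = j1.61 Ω
Parallel: Z = Z₁Z₂/(Z₁+Z₂), |Z| = 1.58 Ω, ∠Z = 78.5°

1.58 Ω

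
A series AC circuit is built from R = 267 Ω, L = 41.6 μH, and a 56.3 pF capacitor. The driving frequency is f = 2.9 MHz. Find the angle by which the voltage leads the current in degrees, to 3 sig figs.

-39.1°

ω = 2πf = 1.822e+07 rad/s
X_L = ωL = 758 Ω
X_C = 1/(ωC) = 975 Ω
Net reactance X = X_L − X_C = -217 Ω
Z = 267 − j217 Ω
|Z| = √(267² + 217²) = 344 Ω
∠Z = arctan(-217/267) = -39.1°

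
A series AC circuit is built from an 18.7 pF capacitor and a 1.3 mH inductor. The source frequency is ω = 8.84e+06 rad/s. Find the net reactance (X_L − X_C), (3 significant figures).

5440 Ω

X_L = ωL = 11500 Ω
X_C = 1/(ωC) = 6050 Ω
X = 11500 − 6050 = 5440 Ω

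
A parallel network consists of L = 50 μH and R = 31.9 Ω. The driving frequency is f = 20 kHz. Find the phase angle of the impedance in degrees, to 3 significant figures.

78.9°

ω = 2πf = 125700 rad/s
X_L = ωL = 6.28 Ω
Parallel: admittances add. Y = 1/R + 1/(jωL)
Y = (0.0313 − j0.159) S
|Y| = 0.162 S → |Z| = 1/|Y| = 6.16 Ω, ∠Z = −∠Y = 78.9°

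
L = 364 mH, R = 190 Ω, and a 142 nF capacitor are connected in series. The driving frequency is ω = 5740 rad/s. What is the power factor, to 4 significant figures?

X_L = ωL = 2089 Ω
X_C = 1/(ωC) = 1227 Ω
Net reactance X = X_L − X_C = 862.5 Ω
Z = 190.0 + j862.5 Ω
|Z| = √(190.0² + 862.5²) = 883.2 Ω
∠Z = arctan(862.5/190.0) = 77.58°
cos φ = cos(77.58°) = 0.2151

0.2151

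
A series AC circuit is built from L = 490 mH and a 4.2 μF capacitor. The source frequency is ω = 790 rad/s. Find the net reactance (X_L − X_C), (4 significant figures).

X_L = ωL = 387.1 Ω
X_C = 1/(ωC) = 301.4 Ω
X = 387.1 − 301.4 = 85.71 Ω

85.71 Ω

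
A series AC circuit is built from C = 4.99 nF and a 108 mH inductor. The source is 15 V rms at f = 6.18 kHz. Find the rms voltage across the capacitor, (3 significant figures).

ω = 2πf = 38830 rad/s
X_L = ωL = 4190 Ω
X_C = 1/(ωC) = 5160 Ω
Net reactance X = X_L − X_C = -967 Ω
Z = − j967 Ω
|Z| = √(0² + 967²) = 967 Ω
I = V/|Z| = 15.5 mA
V_C = I·|Z_C| = 0.0155 × 5160 = 80.0 V

80.0 V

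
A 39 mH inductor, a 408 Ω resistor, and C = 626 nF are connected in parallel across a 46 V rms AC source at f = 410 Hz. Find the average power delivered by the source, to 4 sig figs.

ω = 2πf = 2576 rad/s
X_L = ωL = 100.5 Ω
X_C = 1/(ωC) = 620.1 Ω
Parallel: admittances add. Y = 1/R + 1/(jωL) + jωC
Y = (0.002451 − j0.008341) S
|Y| = 0.008693 S → |Z| = 1/|Y| = 115.0 Ω, ∠Z = −∠Y = 73.62°
I = V/|Z| = 399.9 mA
P = VI cos φ = 46 × 0.3999 × cos(73.62°) = 5.186 W

5.186 W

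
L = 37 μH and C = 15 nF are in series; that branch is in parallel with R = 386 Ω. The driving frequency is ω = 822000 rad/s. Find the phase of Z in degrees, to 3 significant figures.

X_L = ωL = 30.4 Ω
X_C = 1/(ωC) = 81.1 Ω
Branch 1: Z₁ = R = 386 Ω
Branch 2 (series LC): Z₂ = j(X_L − X_C) = −j50.7 Ω
Parallel: Z = Z₁Z₂/(Z₁+Z₂), |Z| = 50.3 Ω, ∠Z = -82.5°

-82.5°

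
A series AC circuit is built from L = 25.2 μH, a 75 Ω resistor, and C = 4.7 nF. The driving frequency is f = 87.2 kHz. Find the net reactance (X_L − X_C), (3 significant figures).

ω = 2πf = 547900 rad/s
X_L = ωL = 13.8 Ω
X_C = 1/(ωC) = 388 Ω
X = 13.8 − 388 = -375 Ω

-375 Ω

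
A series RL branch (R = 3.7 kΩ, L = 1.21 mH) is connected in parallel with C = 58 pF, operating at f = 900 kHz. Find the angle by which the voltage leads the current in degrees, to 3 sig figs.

-74.1°

ω = 2πf = 5.655e+06 rad/s
X_L = ωL = 6840 Ω
X_C = 1/(ωC) = 3050 Ω
Branch 1 (R+jX_L): Z₁ = 3700 + j6840 Ω, |Z₁| = 7780 Ω
Branch 2 (−jX_C): Z₂ = −j3050 Ω
Parallel: Z = Z₁Z₂/(Z₁+Z₂), |Z| = 4480 Ω, ∠Z = -74.1°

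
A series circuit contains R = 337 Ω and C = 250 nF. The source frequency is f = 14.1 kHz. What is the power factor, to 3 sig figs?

ω = 2πf = 88590 rad/s
X_C = 1/(ωC) = 45.2 Ω
Z = 337 − j45.2 Ω
|Z| = √(337² + 45.2²) = 340 Ω
∠Z = arctan(-45.2/337) = -7.63°
cos φ = cos(-7.63°) = 0.991

0.991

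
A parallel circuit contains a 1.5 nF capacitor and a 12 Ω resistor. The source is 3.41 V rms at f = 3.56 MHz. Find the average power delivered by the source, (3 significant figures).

969 mW

ω = 2πf = 2.237e+07 rad/s
X_C = 1/(ωC) = 29.8 Ω
Parallel: admittances add. Y = 1/R + jωC
Y = (0.0833 + j0.0336) S
|Y| = 0.0898 S → |Z| = 1/|Y| = 11.1 Ω, ∠Z = −∠Y = -21.9°
I = V/|Z| = 306 mA
P = VI cos φ = 3.41 × 0.306 × cos(-21.9°) = 969 mW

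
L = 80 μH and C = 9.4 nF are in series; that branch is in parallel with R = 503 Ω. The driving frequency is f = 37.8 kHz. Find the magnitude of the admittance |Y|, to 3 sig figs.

3.06 mS

ω = 2πf = 237500 rad/s
X_L = ωL = 19.0 Ω
X_C = 1/(ωC) = 448 Ω
Branch 1: Z₁ = R = 503 Ω
Branch 2 (series LC): Z₂ = j(X_L − X_C) = −j429 Ω
Parallel: Z = Z₁Z₂/(Z₁+Z₂), |Z| = 326 Ω, ∠Z = -49.5°
|Y| = 1/|Z| = 3.06 mS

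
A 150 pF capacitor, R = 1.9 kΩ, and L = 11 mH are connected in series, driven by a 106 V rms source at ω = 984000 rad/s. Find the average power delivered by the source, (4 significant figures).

X_L = ωL = 10820 Ω
X_C = 1/(ωC) = 6775 Ω
Net reactance X = X_L − X_C = 4049 Ω
Z = 1900 + j4049 Ω
|Z| = √(1900² + 4049²) = 4473 Ω
∠Z = arctan(4049/1900) = 64.86°
I = V/|Z| = 23.70 mA
P = VI cos φ = 106 × 0.02370 × cos(64.86°) = 1.067 W

1.067 W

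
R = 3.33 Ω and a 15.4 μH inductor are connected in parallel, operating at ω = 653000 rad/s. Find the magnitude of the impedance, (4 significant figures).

X_L = ωL = 10.06 Ω
Parallel: admittances add. Y = 1/R + 1/(jωL)
Y = (0.3003 − j0.09944) S
|Y| = 0.3163 S → |Z| = 1/|Y| = 3.161 Ω, ∠Z = −∠Y = 18.32°

3.161 Ω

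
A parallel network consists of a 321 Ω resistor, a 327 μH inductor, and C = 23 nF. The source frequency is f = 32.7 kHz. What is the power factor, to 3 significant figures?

ω = 2πf = 205500 rad/s
X_L = ωL = 67.2 Ω
X_C = 1/(ωC) = 212 Ω
Parallel: admittances add. Y = 1/R + 1/(jωL) + jωC
Y = (0.00312 − j0.0102) S
|Y| = 0.0106 S → |Z| = 1/|Y| = 94.1 Ω, ∠Z = −∠Y = 73.0°
cos φ = cos(73.0°) = 0.293

0.293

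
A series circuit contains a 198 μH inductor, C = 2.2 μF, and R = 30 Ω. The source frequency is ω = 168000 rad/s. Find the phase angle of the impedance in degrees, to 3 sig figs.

X_L = ωL = 33.3 Ω
X_C = 1/(ωC) = 2.71 Ω
Net reactance X = X_L − X_C = 30.6 Ω
Z = 30.0 + j30.6 Ω
|Z| = √(30.0² + 30.6²) = 42.8 Ω
∠Z = arctan(30.6/30.0) = 45.5°

45.5°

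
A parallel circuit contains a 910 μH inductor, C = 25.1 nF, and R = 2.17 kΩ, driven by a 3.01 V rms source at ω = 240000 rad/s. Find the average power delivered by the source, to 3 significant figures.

X_L = ωL = 218 Ω
X_C = 1/(ωC) = 166 Ω
Parallel: admittances add. Y = 1/R + 1/(jωL) + jωC
Y = (0.000461 + j0.00145) S
|Y| = 0.00152 S → |Z| = 1/|Y| = 659 Ω, ∠Z = −∠Y = -72.3°
I = V/|Z| = 4.57 mA
P = VI cos φ = 3.01 × 0.00457 × cos(-72.3°) = 4.18 mW

4.18 mW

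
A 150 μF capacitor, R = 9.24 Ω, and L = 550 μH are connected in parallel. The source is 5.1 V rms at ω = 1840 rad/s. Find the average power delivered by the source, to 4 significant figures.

X_L = ωL = 1.012 Ω
X_C = 1/(ωC) = 3.623 Ω
Parallel: admittances add. Y = 1/R + 1/(jωL) + jωC
Y = (0.1082 − j0.7121) S
|Y| = 0.7203 S → |Z| = 1/|Y| = 1.388 Ω, ∠Z = −∠Y = 81.36°
I = V/|Z| = 3.674 A
P = VI cos φ = 5.1 × 3.674 × cos(81.36°) = 2.815 W

2.815 W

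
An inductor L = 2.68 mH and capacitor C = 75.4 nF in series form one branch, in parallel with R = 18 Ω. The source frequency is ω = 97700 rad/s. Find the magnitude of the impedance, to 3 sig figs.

17.8 Ω

X_L = ωL = 262 Ω
X_C = 1/(ωC) = 136 Ω
Branch 1: Z₁ = R = 18.0 Ω
Branch 2 (series LC): Z₂ = j(X_L − X_C) = j126 Ω
Parallel: Z = Z₁Z₂/(Z₁+Z₂), |Z| = 17.8 Ω, ∠Z = 8.12°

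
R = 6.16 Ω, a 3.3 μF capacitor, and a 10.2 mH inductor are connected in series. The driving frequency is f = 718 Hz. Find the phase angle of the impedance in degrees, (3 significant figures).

ω = 2πf = 4511 rad/s
X_L = ωL = 46.0 Ω
X_C = 1/(ωC) = 67.2 Ω
Net reactance X = X_L − X_C = -21.2 Ω
Z = 6.16 − j21.2 Ω
|Z| = √(6.16² + 21.2²) = 22.0 Ω
∠Z = arctan(-21.2/6.16) = -73.8°

-73.8°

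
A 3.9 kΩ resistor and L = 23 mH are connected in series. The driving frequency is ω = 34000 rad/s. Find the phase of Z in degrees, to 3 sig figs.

11.3°

X_L = ωL = 782 Ω
Z = 3900 + j782 Ω
|Z| = √(3900² + 782²) = 3980 Ω
∠Z = arctan(782/3900) = 11.3°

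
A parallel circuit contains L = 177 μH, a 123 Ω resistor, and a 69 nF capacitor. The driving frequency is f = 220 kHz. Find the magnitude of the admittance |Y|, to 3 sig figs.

91.7 mS

ω = 2πf = 1.382e+06 rad/s
X_L = ωL = 245 Ω
X_C = 1/(ωC) = 10.5 Ω
Parallel: admittances add. Y = 1/R + 1/(jωL) + jωC
Y = (0.00813 + j0.0913) S
|Y| = 0.0917 S → |Z| = 1/|Y| = 10.9 Ω, ∠Z = −∠Y = -84.9°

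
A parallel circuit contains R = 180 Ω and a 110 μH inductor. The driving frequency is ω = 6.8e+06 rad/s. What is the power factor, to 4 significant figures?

X_L = ωL = 748.0 Ω
Parallel: admittances add. Y = 1/R + 1/(jωL)
Y = (0.005556 − j0.001337) S
|Y| = 0.005714 S → |Z| = 1/|Y| = 175.0 Ω, ∠Z = −∠Y = 13.53°
cos φ = cos(13.53°) = 0.9722

0.9722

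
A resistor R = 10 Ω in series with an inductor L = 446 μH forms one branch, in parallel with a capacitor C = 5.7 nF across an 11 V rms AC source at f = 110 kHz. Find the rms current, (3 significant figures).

7.77 mA

ω = 2πf = 691200 rad/s
X_L = ωL = 308 Ω
X_C = 1/(ωC) = 254 Ω
Branch 1 (R+jX_L): Z₁ = 10.0 + j308 Ω, |Z₁| = 308 Ω
Branch 2 (−jX_C): Z₂ = −j254 Ω
Parallel: Z = Z₁Z₂/(Z₁+Z₂), |Z| = 1410 Ω, ∠Z = -81.4°
I = V/|Z| = 11/1410 = 7.77 mA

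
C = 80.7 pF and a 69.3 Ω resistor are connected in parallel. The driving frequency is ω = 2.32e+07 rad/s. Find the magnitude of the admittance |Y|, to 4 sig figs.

14.55 mS

X_C = 1/(ωC) = 534.1 Ω
Parallel: admittances add. Y = 1/R + jωC
Y = (0.01443 + j0.001872) S
|Y| = 0.01455 S → |Z| = 1/|Y| = 68.72 Ω, ∠Z = −∠Y = -7.393°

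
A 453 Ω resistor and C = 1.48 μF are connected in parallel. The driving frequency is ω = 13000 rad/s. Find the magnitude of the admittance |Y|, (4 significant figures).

X_C = 1/(ωC) = 51.98 Ω
Parallel: admittances add. Y = 1/R + jωC
Y = (0.002208 + j0.01924) S
|Y| = 0.01937 S → |Z| = 1/|Y| = 51.64 Ω, ∠Z = −∠Y = -83.45°

19.37 mS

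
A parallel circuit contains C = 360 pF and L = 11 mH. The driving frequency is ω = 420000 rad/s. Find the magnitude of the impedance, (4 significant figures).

15330 Ω

X_L = ωL = 4620 Ω
X_C = 1/(ωC) = 6614 Ω
Parallel: admittances add. Y = 1/(jωL) + jωC
Y = (0 − j6.525e-05) S
|Y| = 6.525e-05 S → |Z| = 1/|Y| = 15330 Ω, ∠Z = −∠Y = 90.00°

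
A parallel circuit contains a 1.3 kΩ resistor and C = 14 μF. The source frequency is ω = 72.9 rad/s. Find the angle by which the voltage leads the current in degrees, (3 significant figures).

X_C = 1/(ωC) = 980 Ω
Parallel: admittances add. Y = 1/R + jωC
Y = (0.000769 + j0.00102) S
|Y| = 0.00128 S → |Z| = 1/|Y| = 782 Ω, ∠Z = −∠Y = -53.0°

-53.0°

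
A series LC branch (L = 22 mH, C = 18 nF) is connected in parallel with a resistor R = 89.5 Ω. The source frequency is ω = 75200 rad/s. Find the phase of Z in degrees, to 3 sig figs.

X_L = ωL = 1650 Ω
X_C = 1/(ωC) = 739 Ω
Branch 1: Z₁ = R = 89.5 Ω
Branch 2 (series LC): Z₂ = j(X_L − X_C) = j916 Ω
Parallel: Z = Z₁Z₂/(Z₁+Z₂), |Z| = 89.1 Ω, ∠Z = 5.58°

5.58°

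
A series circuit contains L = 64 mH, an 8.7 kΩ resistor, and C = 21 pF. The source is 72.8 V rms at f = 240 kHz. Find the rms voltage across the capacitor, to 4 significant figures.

35.09 V

ω = 2πf = 1.508e+06 rad/s
X_L = ωL = 96510 Ω
X_C = 1/(ωC) = 31580 Ω
Net reactance X = X_L − X_C = 64930 Ω
Z = 8700 + j64930 Ω
|Z| = √(8700² + 64930²) = 65510 Ω
I = V/|Z| = 1.111 mA
V_C = I·|Z_C| = 0.001111 × 31580 = 35.09 V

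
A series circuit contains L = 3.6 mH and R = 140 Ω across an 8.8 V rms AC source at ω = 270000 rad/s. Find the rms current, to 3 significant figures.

8.96 mA

X_L = ωL = 972 Ω
Z = 140 + j972 Ω
|Z| = √(140² + 972²) = 982 Ω
I = V/|Z| = 8.8/982 = 8.96 mA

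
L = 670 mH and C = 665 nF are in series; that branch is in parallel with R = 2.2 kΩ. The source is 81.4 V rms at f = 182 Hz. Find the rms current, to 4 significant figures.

152.9 mA

ω = 2πf = 1144 rad/s
X_L = ωL = 766.2 Ω
X_C = 1/(ωC) = 1315 Ω
Branch 1: Z₁ = R = 2200 Ω
Branch 2 (series LC): Z₂ = j(X_L − X_C) = −j548.8 Ω
Parallel: Z = Z₁Z₂/(Z₁+Z₂), |Z| = 532.5 Ω, ∠Z = -75.99°
I = V/|Z| = 81.4/532.5 = 152.9 mA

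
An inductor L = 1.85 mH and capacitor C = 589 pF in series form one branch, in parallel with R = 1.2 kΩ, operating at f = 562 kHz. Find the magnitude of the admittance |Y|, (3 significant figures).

850 μS

ω = 2πf = 3.531e+06 rad/s
X_L = ωL = 6530 Ω
X_C = 1/(ωC) = 481 Ω
Branch 1: Z₁ = R = 1200 Ω
Branch 2 (series LC): Z₂ = j(X_L − X_C) = j6050 Ω
Parallel: Z = Z₁Z₂/(Z₁+Z₂), |Z| = 1180 Ω, ∠Z = 11.2°
|Y| = 1/|Z| = 850 μS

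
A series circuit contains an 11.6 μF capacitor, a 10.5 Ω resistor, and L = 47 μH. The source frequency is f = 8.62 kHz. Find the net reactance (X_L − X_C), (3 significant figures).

ω = 2πf = 54160 rad/s
X_L = ωL = 2.55 Ω
X_C = 1/(ωC) = 1.59 Ω
X = 2.55 − 1.59 = 0.954 Ω

0.954 Ω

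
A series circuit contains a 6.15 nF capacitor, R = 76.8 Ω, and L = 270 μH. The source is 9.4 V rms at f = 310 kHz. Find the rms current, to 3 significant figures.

20.9 mA

ω = 2πf = 1.948e+06 rad/s
X_L = ωL = 526 Ω
X_C = 1/(ωC) = 83.5 Ω
Net reactance X = X_L − X_C = 442 Ω
Z = 76.8 + j442 Ω
|Z| = √(76.8² + 442²) = 449 Ω
I = V/|Z| = 9.4/449 = 20.9 mA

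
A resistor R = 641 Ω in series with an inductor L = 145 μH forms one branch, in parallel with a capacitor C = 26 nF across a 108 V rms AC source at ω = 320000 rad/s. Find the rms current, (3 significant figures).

902 mA

X_L = ωL = 46.4 Ω
X_C = 1/(ωC) = 120 Ω
Branch 1 (R+jX_L): Z₁ = 641 + j46.4 Ω, |Z₁| = 643 Ω
Branch 2 (−jX_C): Z₂ = −j120 Ω
Parallel: Z = Z₁Z₂/(Z₁+Z₂), |Z| = 120 Ω, ∠Z = -79.3°
I = V/|Z| = 108/120 = 902 mA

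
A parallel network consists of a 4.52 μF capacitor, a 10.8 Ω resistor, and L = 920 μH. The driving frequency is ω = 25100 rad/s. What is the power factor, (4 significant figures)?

0.7971

X_L = ωL = 23.09 Ω
X_C = 1/(ωC) = 8.814 Ω
Parallel: admittances add. Y = 1/R + 1/(jωL) + jωC
Y = (0.09259 + j0.07015) S
|Y| = 0.1162 S → |Z| = 1/|Y| = 8.609 Ω, ∠Z = −∠Y = -37.15°
cos φ = cos(-37.15°) = 0.7971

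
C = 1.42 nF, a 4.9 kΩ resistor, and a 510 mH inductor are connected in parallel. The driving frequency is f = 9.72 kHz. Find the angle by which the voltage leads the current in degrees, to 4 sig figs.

-14.98°

ω = 2πf = 61070 rad/s
X_L = ωL = 31150 Ω
X_C = 1/(ωC) = 11530 Ω
Parallel: admittances add. Y = 1/R + 1/(jωL) + jωC
Y = (0.0002041 + j5.462e-05) S
|Y| = 0.0002113 S → |Z| = 1/|Y| = 4733 Ω, ∠Z = −∠Y = -14.98°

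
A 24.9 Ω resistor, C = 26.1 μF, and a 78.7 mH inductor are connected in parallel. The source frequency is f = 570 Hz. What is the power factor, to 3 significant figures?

ω = 2πf = 3581 rad/s
X_L = ωL = 282 Ω
X_C = 1/(ωC) = 10.7 Ω
Parallel: admittances add. Y = 1/R + 1/(jωL) + jωC
Y = (0.0402 + j0.0899) S
|Y| = 0.0985 S → |Z| = 1/|Y| = 10.2 Ω, ∠Z = −∠Y = -65.9°
cos φ = cos(-65.9°) = 0.408

0.408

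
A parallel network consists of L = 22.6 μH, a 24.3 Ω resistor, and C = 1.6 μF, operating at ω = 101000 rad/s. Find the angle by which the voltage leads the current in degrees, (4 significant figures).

X_L = ωL = 2.283 Ω
X_C = 1/(ωC) = 6.188 Ω
Parallel: admittances add. Y = 1/R + 1/(jωL) + jωC
Y = (0.04115 − j0.2765) S
|Y| = 0.2795 S → |Z| = 1/|Y| = 3.577 Ω, ∠Z = −∠Y = 81.53°

81.53°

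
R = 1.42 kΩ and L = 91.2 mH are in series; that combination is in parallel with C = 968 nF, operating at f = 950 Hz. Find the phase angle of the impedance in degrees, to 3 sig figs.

-83.7°

ω = 2πf = 5969 rad/s
X_L = ωL = 544 Ω
X_C = 1/(ωC) = 173 Ω
Branch 1 (R+jX_L): Z₁ = 1420 + j544 Ω, |Z₁| = 1520 Ω
Branch 2 (−jX_C): Z₂ = −j173 Ω
Parallel: Z = Z₁Z₂/(Z₁+Z₂), |Z| = 179 Ω, ∠Z = -83.7°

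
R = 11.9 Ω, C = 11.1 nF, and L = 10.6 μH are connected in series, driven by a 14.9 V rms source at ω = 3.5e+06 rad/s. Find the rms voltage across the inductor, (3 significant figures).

33.6 V

X_L = ωL = 37.1 Ω
X_C = 1/(ωC) = 25.7 Ω
Net reactance X = X_L − X_C = 11.4 Ω
Z = 11.9 + j11.4 Ω
|Z| = √(11.9² + 11.4²) = 16.5 Ω
I = V/|Z| = 906 mA
V_L = I·|Z_L| = 0.906 × 37.1 = 33.6 V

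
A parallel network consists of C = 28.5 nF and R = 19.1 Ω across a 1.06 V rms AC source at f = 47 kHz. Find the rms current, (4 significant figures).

56.21 mA

ω = 2πf = 295300 rad/s
X_C = 1/(ωC) = 118.8 Ω
Parallel: admittances add. Y = 1/R + jωC
Y = (0.05236 + j0.008416) S
|Y| = 0.05303 S → |Z| = 1/|Y| = 18.86 Ω, ∠Z = −∠Y = -9.132°
I = V/|Z| = 1.06/18.86 = 56.21 mA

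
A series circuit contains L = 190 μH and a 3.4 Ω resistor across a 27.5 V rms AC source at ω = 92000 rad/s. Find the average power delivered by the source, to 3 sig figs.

8.11 W

X_L = ωL = 17.5 Ω
Z = 3.40 + j17.5 Ω
|Z| = √(3.40² + 17.5²) = 17.8 Ω
∠Z = arctan(17.5/3.40) = 79.0°
I = V/|Z| = 1.54 A
P = VI cos φ = 27.5 × 1.54 × cos(79.0°) = 8.11 W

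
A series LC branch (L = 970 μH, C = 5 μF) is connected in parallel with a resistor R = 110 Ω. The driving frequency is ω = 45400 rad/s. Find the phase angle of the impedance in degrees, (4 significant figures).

X_L = ωL = 44.04 Ω
X_C = 1/(ωC) = 4.405 Ω
Branch 1: Z₁ = R = 110.0 Ω
Branch 2 (series LC): Z₂ = j(X_L − X_C) = j39.63 Ω
Parallel: Z = Z₁Z₂/(Z₁+Z₂), |Z| = 37.29 Ω, ∠Z = 70.19°

70.19°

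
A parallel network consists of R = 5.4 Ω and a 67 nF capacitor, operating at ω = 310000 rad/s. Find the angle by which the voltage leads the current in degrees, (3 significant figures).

-6.40°

X_C = 1/(ωC) = 48.1 Ω
Parallel: admittances add. Y = 1/R + jωC
Y = (0.185 + j0.0208) S
|Y| = 0.186 S → |Z| = 1/|Y| = 5.37 Ω, ∠Z = −∠Y = -6.40°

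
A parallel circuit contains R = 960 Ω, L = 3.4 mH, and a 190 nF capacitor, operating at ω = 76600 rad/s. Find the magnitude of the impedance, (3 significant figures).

92.9 Ω

X_L = ωL = 260 Ω
X_C = 1/(ωC) = 68.7 Ω
Parallel: admittances add. Y = 1/R + 1/(jωL) + jωC
Y = (0.00104 + j0.0107) S
|Y| = 0.0108 S → |Z| = 1/|Y| = 92.9 Ω, ∠Z = −∠Y = -84.4°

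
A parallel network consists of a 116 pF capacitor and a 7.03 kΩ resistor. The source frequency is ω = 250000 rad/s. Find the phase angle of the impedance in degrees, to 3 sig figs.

-11.5°

X_C = 1/(ωC) = 34500 Ω
Parallel: admittances add. Y = 1/R + jωC
Y = (0.000142 + j2.9e-05) S
|Y| = 0.000145 S → |Z| = 1/|Y| = 6890 Ω, ∠Z = −∠Y = -11.5°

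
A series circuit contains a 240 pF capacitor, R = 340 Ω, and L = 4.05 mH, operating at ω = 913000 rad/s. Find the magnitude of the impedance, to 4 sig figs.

X_L = ωL = 3698 Ω
X_C = 1/(ωC) = 4564 Ω
Net reactance X = X_L − X_C = -866.1 Ω
Z = 340.0 − j866.1 Ω
|Z| = √(340.0² + 866.1²) = 930.4 Ω

930.4 Ω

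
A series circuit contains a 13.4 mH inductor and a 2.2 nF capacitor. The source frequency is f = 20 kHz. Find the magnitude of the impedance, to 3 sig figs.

ω = 2πf = 125700 rad/s
X_L = ωL = 1680 Ω
X_C = 1/(ωC) = 3620 Ω
Net reactance X = X_L − X_C = -1930 Ω
Z = − j1930 Ω
|Z| = √(0² + 1930²) = 1930 Ω

1930 Ω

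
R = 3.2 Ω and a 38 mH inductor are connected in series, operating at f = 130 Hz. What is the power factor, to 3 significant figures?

0.103

ω = 2πf = 816.8 rad/s
X_L = ωL = 31.0 Ω
Z = 3.20 + j31.0 Ω
|Z| = √(3.20² + 31.0²) = 31.2 Ω
∠Z = arctan(31.0/3.20) = 84.1°
cos φ = cos(84.1°) = 0.103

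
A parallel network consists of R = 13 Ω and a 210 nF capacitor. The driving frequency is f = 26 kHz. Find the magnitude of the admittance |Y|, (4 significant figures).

ω = 2πf = 163400 rad/s
X_C = 1/(ωC) = 29.15 Ω
Parallel: admittances add. Y = 1/R + jωC
Y = (0.07692 + j0.03431) S
|Y| = 0.08423 S → |Z| = 1/|Y| = 11.87 Ω, ∠Z = −∠Y = -24.04°

84.23 mS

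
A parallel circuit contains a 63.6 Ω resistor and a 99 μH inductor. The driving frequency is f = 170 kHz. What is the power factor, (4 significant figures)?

0.8569

ω = 2πf = 1.068e+06 rad/s
X_L = ωL = 105.7 Ω
Parallel: admittances add. Y = 1/R + 1/(jωL)
Y = (0.01572 − j0.009457) S
|Y| = 0.01835 S → |Z| = 1/|Y| = 54.50 Ω, ∠Z = −∠Y = 31.02°
cos φ = cos(31.02°) = 0.8569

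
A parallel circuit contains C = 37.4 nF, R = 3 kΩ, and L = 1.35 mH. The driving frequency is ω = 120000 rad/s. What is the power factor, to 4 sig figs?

0.1941

X_L = ωL = 162.0 Ω
X_C = 1/(ωC) = 222.8 Ω
Parallel: admittances add. Y = 1/R + 1/(jωL) + jωC
Y = (0.0003333 − j0.001685) S
|Y| = 0.001717 S → |Z| = 1/|Y| = 582.2 Ω, ∠Z = −∠Y = 78.81°
cos φ = cos(78.81°) = 0.1941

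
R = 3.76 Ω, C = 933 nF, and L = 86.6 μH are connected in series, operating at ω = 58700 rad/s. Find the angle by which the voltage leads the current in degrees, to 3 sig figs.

-74.1°

X_L = ωL = 5.08 Ω
X_C = 1/(ωC) = 18.3 Ω
Net reactance X = X_L − X_C = -13.2 Ω
Z = 3.76 − j13.2 Ω
|Z| = √(3.76² + 13.2²) = 13.7 Ω
∠Z = arctan(-13.2/3.76) = -74.1°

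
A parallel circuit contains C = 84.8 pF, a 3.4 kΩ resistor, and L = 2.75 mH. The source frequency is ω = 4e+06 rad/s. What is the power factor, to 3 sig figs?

0.764

X_L = ωL = 11000 Ω
X_C = 1/(ωC) = 2950 Ω
Parallel: admittances add. Y = 1/R + 1/(jωL) + jωC
Y = (0.000294 + j0.000248) S
|Y| = 0.000385 S → |Z| = 1/|Y| = 2600 Ω, ∠Z = −∠Y = -40.2°
cos φ = cos(-40.2°) = 0.764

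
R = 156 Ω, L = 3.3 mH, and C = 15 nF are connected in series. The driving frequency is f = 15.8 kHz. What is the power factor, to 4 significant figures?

ω = 2πf = 99270 rad/s
X_L = ωL = 327.6 Ω
X_C = 1/(ωC) = 671.5 Ω
Net reactance X = X_L − X_C = -343.9 Ω
Z = 156.0 − j343.9 Ω
|Z| = √(156.0² + 343.9²) = 377.7 Ω
∠Z = arctan(-343.9/156.0) = -65.60°
cos φ = cos(-65.60°) = 0.4131

0.4131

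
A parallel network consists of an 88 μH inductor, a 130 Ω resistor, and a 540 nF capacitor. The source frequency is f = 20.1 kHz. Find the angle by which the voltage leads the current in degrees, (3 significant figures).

70.5°

ω = 2πf = 126300 rad/s
X_L = ωL = 11.1 Ω
X_C = 1/(ωC) = 14.7 Ω
Parallel: admittances add. Y = 1/R + 1/(jωL) + jωC
Y = (0.00769 − j0.0218) S
|Y| = 0.0231 S → |Z| = 1/|Y| = 43.3 Ω, ∠Z = −∠Y = 70.5°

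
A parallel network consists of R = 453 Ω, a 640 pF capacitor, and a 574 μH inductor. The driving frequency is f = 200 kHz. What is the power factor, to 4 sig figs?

ω = 2πf = 1.257e+06 rad/s
X_L = ωL = 721.3 Ω
X_C = 1/(ωC) = 1243 Ω
Parallel: admittances add. Y = 1/R + 1/(jωL) + jωC
Y = (0.002208 − j0.0005821) S
|Y| = 0.002283 S → |Z| = 1/|Y| = 438.0 Ω, ∠Z = −∠Y = 14.77°
cos φ = cos(14.77°) = 0.9669

0.9669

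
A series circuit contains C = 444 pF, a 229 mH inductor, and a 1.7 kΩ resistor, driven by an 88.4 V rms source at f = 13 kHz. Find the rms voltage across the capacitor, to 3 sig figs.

ω = 2πf = 81680 rad/s
X_L = ωL = 18700 Ω
X_C = 1/(ωC) = 27600 Ω
Net reactance X = X_L − X_C = -8870 Ω
Z = 1700 − j8870 Ω
|Z| = √(1700² + 8870²) = 9030 Ω
I = V/|Z| = 9.79 mA
V_C = I·|Z_C| = 0.00979 × 27600 = 270 V

270 V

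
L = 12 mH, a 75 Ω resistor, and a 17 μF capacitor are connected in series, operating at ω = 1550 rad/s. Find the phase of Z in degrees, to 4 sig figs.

X_L = ωL = 18.60 Ω
X_C = 1/(ωC) = 37.95 Ω
Net reactance X = X_L − X_C = -19.35 Ω
Z = 75.00 − j19.35 Ω
|Z| = √(75.00² + 19.35²) = 77.46 Ω
∠Z = arctan(-19.35/75.00) = -14.47°

-14.47°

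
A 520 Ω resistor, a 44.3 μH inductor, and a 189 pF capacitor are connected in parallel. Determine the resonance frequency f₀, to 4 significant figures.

1.739 MHz

ω₀ = 1/√(LC) = 1/√(4.43e-05 × 1.89e-10) = 1.093e+07 rad/s
f₀ = ω₀/(2π) = 1.739 MHz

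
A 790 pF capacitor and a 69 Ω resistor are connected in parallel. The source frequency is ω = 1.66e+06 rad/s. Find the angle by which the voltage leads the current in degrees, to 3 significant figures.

X_C = 1/(ωC) = 763 Ω
Parallel: admittances add. Y = 1/R + jωC
Y = (0.0145 + j0.00131) S
|Y| = 0.0146 S → |Z| = 1/|Y| = 68.7 Ω, ∠Z = −∠Y = -5.17°

-5.17°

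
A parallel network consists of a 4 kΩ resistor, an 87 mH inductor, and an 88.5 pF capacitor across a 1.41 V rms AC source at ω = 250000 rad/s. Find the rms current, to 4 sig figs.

X_L = ωL = 21750 Ω
X_C = 1/(ωC) = 45200 Ω
Parallel: admittances add. Y = 1/R + 1/(jωL) + jωC
Y = (0.0002500 − j2.385e-05) S
|Y| = 0.0002511 S → |Z| = 1/|Y| = 3982 Ω, ∠Z = −∠Y = 5.450°
I = V/|Z| = 1.41/3982 = 354.1 μA

354.1 μA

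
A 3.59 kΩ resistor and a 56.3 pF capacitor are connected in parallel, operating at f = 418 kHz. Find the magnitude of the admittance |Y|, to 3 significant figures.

ω = 2πf = 2.626e+06 rad/s
X_C = 1/(ωC) = 6760 Ω
Parallel: admittances add. Y = 1/R + jωC
Y = (0.000279 + j0.000148) S
|Y| = 0.000315 S → |Z| = 1/|Y| = 3170 Ω, ∠Z = −∠Y = -28.0°

315 μS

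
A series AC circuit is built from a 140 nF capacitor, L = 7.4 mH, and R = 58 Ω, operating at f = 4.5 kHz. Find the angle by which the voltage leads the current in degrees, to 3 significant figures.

ω = 2πf = 28270 rad/s
X_L = ωL = 209 Ω
X_C = 1/(ωC) = 253 Ω
Net reactance X = X_L − X_C = -43.4 Ω
Z = 58.0 − j43.4 Ω
|Z| = √(58.0² + 43.4²) = 72.4 Ω
∠Z = arctan(-43.4/58.0) = -36.8°

-36.8°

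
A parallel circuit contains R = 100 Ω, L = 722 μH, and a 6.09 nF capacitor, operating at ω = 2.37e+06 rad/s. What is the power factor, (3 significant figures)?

0.585

X_L = ωL = 1710 Ω
X_C = 1/(ωC) = 69.3 Ω
Parallel: admittances add. Y = 1/R + 1/(jωL) + jωC
Y = (0.0100 + j0.0138) S
|Y| = 0.0171 S → |Z| = 1/|Y| = 58.5 Ω, ∠Z = −∠Y = -54.2°
cos φ = cos(-54.2°) = 0.585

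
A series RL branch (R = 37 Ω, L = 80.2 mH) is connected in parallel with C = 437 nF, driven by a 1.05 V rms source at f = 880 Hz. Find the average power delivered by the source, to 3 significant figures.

206 μW

ω = 2πf = 5529 rad/s
X_L = ωL = 443 Ω
X_C = 1/(ωC) = 414 Ω
Branch 1 (R+jX_L): Z₁ = 37.0 + j443 Ω, |Z₁| = 445 Ω
Branch 2 (−jX_C): Z₂ = −j414 Ω
Parallel: Z = Z₁Z₂/(Z₁+Z₂), |Z| = 3890 Ω, ∠Z = -43.4°
I = V/|Z| = 270 μA
P = VI cos φ = 1.05 × 0.000270 × cos(-43.4°) = 206 μW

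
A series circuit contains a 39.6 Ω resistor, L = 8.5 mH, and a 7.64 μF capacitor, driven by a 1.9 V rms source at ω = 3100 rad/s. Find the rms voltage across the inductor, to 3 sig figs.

1.17 V

X_L = ωL = 26.4 Ω
X_C = 1/(ωC) = 42.2 Ω
Net reactance X = X_L − X_C = -15.9 Ω
Z = 39.6 − j15.9 Ω
|Z| = √(39.6² + 15.9²) = 42.7 Ω
I = V/|Z| = 44.5 mA
V_L = I·|Z_L| = 0.0445 × 26.4 = 1.17 V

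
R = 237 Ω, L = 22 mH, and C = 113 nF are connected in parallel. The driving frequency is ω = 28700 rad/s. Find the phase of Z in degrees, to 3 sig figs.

X_L = ωL = 631 Ω
X_C = 1/(ωC) = 308 Ω
Parallel: admittances add. Y = 1/R + 1/(jωL) + jωC
Y = (0.00422 + j0.00166) S
|Y| = 0.00453 S → |Z| = 1/|Y| = 221 Ω, ∠Z = −∠Y = -21.5°

-21.5°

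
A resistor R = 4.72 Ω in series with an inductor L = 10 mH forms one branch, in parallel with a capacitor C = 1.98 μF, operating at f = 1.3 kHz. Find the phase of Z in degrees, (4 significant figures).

-79.93°

ω = 2πf = 8168 rad/s
X_L = ωL = 81.68 Ω
X_C = 1/(ωC) = 61.83 Ω
Branch 1 (R+jX_L): Z₁ = 4.720 + j81.68 Ω, |Z₁| = 81.82 Ω
Branch 2 (−jX_C): Z₂ = −j61.83 Ω
Parallel: Z = Z₁Z₂/(Z₁+Z₂), |Z| = 247.9 Ω, ∠Z = -79.93°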